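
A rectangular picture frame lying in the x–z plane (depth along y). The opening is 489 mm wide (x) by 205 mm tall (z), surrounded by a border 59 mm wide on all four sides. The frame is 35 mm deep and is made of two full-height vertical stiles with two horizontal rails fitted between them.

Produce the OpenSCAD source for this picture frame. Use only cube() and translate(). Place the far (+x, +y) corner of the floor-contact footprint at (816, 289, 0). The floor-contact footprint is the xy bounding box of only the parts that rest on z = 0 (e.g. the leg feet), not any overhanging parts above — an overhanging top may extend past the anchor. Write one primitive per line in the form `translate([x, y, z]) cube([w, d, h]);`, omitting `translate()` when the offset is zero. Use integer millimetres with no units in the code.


translate([209, 254, 0]) cube([59, 35, 323]);
translate([757, 254, 0]) cube([59, 35, 323]);
translate([268, 254, 0]) cube([489, 35, 59]);
translate([268, 254, 264]) cube([489, 35, 59]);


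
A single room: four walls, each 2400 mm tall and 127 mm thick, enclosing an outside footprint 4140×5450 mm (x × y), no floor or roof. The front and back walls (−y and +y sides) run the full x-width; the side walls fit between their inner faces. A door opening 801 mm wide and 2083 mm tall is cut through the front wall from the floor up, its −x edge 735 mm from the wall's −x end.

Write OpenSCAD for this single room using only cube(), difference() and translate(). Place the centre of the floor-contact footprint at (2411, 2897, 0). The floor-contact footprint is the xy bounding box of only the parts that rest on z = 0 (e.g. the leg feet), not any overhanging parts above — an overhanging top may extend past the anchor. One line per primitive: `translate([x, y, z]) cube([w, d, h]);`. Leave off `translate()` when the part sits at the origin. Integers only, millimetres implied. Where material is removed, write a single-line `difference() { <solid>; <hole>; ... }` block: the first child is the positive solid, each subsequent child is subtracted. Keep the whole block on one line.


difference() { translate([341, 172, 0]) cube([4140, 127, 2400]); translate([1076, 172, 0]) cube([801, 127, 2083]); }
translate([341, 5495, 0]) cube([4140, 127, 2400]);
translate([341, 299, 0]) cube([127, 5196, 2400]);
translate([4354, 299, 0]) cube([127, 5196, 2400]);


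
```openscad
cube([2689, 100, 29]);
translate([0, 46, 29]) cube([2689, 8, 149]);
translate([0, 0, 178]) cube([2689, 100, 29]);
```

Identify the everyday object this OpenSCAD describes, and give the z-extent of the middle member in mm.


An I-beam. The web height is 149 mm.

Two wide flanges with a thin centred web — an I-beam. Overall 207 mm minus two 29 mm flanges gives a web of 207 − 2·29 = 149 mm.


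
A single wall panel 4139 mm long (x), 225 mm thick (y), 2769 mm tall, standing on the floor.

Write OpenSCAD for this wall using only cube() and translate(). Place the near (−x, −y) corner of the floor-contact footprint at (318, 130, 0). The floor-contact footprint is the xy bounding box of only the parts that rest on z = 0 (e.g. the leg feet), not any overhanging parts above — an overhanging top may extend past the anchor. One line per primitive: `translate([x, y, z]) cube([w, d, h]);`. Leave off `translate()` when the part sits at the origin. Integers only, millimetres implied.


translate([318, 130, 0]) cube([4139, 225, 2769]);


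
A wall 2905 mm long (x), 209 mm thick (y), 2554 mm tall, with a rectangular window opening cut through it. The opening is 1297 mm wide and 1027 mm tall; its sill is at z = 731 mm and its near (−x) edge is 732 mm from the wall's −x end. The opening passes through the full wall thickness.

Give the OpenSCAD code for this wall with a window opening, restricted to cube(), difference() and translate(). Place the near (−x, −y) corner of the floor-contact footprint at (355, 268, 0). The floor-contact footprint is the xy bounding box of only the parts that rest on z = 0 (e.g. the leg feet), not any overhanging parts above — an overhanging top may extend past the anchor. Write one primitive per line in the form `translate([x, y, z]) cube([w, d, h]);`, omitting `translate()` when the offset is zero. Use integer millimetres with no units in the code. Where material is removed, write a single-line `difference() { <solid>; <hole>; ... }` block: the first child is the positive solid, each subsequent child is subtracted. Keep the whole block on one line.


difference() { translate([355, 268, 0]) cube([2905, 209, 2554]); translate([1087, 268, 731]) cube([1297, 209, 1027]); }


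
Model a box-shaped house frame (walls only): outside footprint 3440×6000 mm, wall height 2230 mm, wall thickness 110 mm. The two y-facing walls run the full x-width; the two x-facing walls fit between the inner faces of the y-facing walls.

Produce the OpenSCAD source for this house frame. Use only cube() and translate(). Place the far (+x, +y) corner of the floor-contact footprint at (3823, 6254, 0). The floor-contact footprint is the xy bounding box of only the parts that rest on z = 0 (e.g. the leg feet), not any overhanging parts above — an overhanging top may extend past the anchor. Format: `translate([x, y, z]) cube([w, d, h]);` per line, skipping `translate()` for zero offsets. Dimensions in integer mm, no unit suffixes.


translate([383, 254, 0]) cube([3440, 110, 2230]);
translate([383, 6144, 0]) cube([3440, 110, 2230]);
translate([383, 364, 0]) cube([110, 5780, 2230]);
translate([3713, 364, 0]) cube([110, 5780, 2230]);


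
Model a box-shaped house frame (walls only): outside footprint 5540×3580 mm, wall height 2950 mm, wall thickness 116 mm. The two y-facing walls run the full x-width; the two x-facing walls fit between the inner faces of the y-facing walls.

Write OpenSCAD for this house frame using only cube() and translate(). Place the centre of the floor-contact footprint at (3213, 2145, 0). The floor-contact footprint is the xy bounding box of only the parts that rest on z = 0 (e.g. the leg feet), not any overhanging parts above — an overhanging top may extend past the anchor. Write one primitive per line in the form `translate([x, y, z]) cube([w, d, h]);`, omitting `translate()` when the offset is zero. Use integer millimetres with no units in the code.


translate([443, 355, 0]) cube([5540, 116, 2950]);
translate([443, 3819, 0]) cube([5540, 116, 2950]);
translate([443, 471, 0]) cube([116, 3348, 2950]);
translate([5867, 471, 0]) cube([116, 3348, 2950]);


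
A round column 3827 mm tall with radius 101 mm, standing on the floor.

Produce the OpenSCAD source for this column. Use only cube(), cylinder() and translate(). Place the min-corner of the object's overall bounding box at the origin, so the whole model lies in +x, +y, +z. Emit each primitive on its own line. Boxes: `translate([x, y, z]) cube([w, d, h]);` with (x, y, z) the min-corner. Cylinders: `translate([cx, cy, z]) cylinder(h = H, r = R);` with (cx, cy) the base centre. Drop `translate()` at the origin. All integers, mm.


translate([101, 101, 0]) cylinder(h = 3827, r = 101);


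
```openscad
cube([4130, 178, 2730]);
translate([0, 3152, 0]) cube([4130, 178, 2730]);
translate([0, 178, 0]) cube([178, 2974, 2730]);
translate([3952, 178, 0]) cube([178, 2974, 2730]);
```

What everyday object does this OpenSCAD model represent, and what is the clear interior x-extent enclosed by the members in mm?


A house (or room) frame. The interior width is 3774 mm.

Four 2730 mm walls enclosing a rectangle with no floor or roof — a room or house frame. Outside width is 4130 mm and wall thickness is 178 mm, so the interior width is 4130 − 2 × 178 = 3774 mm.


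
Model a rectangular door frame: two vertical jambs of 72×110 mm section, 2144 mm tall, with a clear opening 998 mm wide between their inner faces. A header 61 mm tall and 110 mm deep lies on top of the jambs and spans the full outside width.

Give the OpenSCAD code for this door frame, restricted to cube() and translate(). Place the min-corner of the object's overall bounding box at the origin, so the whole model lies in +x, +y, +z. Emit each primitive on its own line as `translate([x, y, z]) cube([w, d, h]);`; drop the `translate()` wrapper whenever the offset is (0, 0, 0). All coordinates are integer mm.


cube([72, 110, 2144]);
translate([1070, 0, 0]) cube([72, 110, 2144]);
translate([0, 0, 2144]) cube([1142, 110, 61]);


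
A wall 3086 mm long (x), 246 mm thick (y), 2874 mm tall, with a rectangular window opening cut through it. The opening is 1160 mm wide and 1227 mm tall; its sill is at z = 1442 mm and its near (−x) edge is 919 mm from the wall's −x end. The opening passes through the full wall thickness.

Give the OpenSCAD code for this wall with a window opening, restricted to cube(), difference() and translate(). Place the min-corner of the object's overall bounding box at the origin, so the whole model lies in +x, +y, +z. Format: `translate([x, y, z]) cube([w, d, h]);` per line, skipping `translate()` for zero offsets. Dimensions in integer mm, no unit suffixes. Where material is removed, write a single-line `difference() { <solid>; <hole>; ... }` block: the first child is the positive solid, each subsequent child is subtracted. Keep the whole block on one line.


difference() { cube([3086, 246, 2874]); translate([919, 0, 1442]) cube([1160, 246, 1227]); }


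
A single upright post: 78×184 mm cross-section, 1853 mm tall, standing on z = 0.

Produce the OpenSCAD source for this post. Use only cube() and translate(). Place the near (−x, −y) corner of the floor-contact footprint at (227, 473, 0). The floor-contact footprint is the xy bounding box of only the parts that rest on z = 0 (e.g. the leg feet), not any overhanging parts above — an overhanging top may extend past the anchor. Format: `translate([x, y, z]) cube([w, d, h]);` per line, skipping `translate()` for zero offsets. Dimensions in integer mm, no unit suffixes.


translate([227, 473, 0]) cube([78, 184, 1853]);


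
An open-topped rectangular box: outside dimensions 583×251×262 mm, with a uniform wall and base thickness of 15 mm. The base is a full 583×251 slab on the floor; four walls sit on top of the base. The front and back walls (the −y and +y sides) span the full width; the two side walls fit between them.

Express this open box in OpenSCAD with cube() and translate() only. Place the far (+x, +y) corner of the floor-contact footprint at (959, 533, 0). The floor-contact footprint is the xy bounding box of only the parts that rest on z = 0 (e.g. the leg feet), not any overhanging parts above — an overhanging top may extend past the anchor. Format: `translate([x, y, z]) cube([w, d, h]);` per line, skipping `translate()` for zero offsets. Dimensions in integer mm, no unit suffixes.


translate([376, 282, 0]) cube([583, 251, 15]);
translate([376, 282, 15]) cube([583, 15, 247]);
translate([376, 518, 15]) cube([583, 15, 247]);
translate([376, 297, 15]) cube([15, 221, 247]);
translate([944, 297, 15]) cube([15, 221, 247]);


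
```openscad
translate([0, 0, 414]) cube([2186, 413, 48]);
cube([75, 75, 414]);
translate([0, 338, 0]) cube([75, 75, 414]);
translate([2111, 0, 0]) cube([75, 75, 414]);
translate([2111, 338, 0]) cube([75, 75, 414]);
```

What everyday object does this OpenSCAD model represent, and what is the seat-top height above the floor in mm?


A bench. The seat-top height is 462 mm.

A long slab on four corner posts — a bench. The slab sits at z = 414 with thickness 48, so the top is 414 + 48 = 462 mm.


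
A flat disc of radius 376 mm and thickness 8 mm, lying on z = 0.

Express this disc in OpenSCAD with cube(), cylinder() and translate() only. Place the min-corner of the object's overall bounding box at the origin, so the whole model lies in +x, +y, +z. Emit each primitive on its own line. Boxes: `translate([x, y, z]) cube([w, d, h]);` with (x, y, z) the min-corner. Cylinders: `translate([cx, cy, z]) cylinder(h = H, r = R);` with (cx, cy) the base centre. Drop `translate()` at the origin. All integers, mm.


translate([376, 376, 0]) cylinder(h = 8, r = 376);


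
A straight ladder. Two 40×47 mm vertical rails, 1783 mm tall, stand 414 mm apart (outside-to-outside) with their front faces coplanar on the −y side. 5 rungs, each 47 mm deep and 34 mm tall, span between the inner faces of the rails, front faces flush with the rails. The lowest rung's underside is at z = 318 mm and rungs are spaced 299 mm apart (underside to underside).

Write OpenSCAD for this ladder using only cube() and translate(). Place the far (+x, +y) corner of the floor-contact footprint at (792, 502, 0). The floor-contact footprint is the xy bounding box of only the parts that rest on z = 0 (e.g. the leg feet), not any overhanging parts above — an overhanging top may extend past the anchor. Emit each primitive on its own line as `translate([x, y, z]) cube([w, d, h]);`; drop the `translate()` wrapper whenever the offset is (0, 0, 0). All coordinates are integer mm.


translate([378, 455, 0]) cube([40, 47, 1783]);
translate([752, 455, 0]) cube([40, 47, 1783]);
translate([418, 455, 318]) cube([334, 47, 34]);
translate([418, 455, 617]) cube([334, 47, 34]);
translate([418, 455, 916]) cube([334, 47, 34]);
translate([418, 455, 1215]) cube([334, 47, 34]);
translate([418, 455, 1514]) cube([334, 47, 34]);


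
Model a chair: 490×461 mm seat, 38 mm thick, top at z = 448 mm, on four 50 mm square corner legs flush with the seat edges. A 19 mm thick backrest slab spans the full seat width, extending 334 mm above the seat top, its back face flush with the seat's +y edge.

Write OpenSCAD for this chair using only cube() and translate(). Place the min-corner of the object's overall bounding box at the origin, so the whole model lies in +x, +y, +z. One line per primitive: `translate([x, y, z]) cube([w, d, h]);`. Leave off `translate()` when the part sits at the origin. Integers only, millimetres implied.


translate([0, 0, 410]) cube([490, 461, 38]);
cube([50, 50, 410]);
translate([440, 0, 0]) cube([50, 50, 410]);
translate([0, 411, 0]) cube([50, 50, 410]);
translate([440, 411, 0]) cube([50, 50, 410]);
translate([0, 442, 448]) cube([490, 19, 334]);


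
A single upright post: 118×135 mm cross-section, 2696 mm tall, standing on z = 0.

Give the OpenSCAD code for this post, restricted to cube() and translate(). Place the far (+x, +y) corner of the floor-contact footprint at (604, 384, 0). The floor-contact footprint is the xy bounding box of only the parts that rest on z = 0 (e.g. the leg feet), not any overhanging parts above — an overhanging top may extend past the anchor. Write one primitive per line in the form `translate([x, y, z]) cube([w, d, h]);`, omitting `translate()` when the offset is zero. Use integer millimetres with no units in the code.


translate([486, 249, 0]) cube([118, 135, 2696]);


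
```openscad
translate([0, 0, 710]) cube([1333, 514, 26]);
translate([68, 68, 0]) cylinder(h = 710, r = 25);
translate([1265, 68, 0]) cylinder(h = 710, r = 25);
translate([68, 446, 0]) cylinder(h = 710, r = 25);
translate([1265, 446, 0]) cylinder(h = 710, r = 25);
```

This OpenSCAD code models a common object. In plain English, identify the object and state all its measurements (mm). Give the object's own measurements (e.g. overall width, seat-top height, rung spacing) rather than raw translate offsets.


A table: top 1333 mm (x) × 514 mm (y), 26 mm thick, upper face at z = 736 mm, on four round legs of 50 mm diameter, each leg's bounding box inset 43 mm from the nearest pair of top edges from z = 0 to the bottom of the top.


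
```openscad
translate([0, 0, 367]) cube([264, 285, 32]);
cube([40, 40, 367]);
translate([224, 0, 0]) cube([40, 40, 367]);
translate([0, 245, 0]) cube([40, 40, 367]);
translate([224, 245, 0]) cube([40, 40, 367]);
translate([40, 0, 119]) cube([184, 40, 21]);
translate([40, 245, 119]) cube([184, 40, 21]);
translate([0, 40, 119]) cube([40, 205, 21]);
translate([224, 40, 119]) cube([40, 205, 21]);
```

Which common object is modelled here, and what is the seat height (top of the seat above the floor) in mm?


A stool. The seat height is 399 mm.

A 264×285×32 slab at z = 367 on four corner posts — a stool. The seat top is 367 + 32 = 399 mm.


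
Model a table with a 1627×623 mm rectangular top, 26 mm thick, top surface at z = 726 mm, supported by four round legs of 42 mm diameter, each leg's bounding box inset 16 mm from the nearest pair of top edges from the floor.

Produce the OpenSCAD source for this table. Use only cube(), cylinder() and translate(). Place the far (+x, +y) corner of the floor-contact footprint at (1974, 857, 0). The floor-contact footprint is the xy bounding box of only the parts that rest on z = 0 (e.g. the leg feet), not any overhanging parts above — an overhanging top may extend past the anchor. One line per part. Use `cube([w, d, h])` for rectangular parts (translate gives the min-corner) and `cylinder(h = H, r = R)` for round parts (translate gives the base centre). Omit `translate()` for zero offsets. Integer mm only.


translate([363, 250, 700]) cube([1627, 623, 26]);
translate([400, 287, 0]) cylinder(h = 700, r = 21);
translate([1953, 287, 0]) cylinder(h = 700, r = 21);
translate([400, 836, 0]) cylinder(h = 700, r = 21);
translate([1953, 836, 0]) cylinder(h = 700, r = 21);


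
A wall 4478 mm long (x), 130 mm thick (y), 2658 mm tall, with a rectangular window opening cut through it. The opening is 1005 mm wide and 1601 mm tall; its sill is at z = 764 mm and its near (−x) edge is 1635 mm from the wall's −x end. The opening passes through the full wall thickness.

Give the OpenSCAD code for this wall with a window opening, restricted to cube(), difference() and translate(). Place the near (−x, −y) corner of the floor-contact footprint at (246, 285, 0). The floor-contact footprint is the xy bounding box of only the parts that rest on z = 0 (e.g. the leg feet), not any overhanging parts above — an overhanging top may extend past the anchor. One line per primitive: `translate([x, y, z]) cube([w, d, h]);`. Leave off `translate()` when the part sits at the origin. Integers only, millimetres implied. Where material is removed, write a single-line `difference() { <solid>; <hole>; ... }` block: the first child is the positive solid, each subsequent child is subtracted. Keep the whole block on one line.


difference() { translate([246, 285, 0]) cube([4478, 130, 2658]); translate([1881, 285, 764]) cube([1005, 130, 1601]); }


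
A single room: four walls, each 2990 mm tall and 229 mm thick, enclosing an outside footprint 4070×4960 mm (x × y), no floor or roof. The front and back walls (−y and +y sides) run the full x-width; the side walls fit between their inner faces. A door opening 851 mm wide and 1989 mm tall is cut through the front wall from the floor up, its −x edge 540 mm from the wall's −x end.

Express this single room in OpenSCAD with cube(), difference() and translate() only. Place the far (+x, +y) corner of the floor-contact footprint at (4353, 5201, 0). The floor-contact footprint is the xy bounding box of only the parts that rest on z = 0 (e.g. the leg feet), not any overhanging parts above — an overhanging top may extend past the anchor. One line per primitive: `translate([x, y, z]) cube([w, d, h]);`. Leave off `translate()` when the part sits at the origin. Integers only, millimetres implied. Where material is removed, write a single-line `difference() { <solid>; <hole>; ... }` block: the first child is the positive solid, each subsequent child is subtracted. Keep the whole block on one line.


difference() { translate([283, 241, 0]) cube([4070, 229, 2990]); translate([823, 241, 0]) cube([851, 229, 1989]); }
translate([283, 4972, 0]) cube([4070, 229, 2990]);
translate([283, 470, 0]) cube([229, 4502, 2990]);
translate([4124, 470, 0]) cube([229, 4502, 2990]);


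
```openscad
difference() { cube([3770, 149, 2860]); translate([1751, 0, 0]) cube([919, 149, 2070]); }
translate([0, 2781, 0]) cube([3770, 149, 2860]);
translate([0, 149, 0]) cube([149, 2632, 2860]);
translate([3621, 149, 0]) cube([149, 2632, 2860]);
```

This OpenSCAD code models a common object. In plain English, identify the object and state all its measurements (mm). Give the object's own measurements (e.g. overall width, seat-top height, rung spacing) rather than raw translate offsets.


A single room: four walls, each 2860 mm tall and 149 mm thick, enclosing an outside footprint 3770×2930 mm (x × y), no floor or roof. The front and back walls (−y and +y sides) run the full x-width; the side walls fit between their inner faces. A door opening 919 mm wide and 2070 mm tall is cut through the front wall from the floor up, its −x edge 1751 mm from the wall's −x end.


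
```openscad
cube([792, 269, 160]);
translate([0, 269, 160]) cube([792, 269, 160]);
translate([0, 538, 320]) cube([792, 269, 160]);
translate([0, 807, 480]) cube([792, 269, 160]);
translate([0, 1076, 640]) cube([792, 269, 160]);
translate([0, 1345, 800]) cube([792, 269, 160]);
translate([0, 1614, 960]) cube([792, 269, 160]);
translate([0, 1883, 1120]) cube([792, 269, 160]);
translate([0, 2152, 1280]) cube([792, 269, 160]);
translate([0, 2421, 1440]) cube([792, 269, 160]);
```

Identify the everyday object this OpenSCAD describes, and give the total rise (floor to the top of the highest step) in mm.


A staircase. The total rise is 1600 mm.

10 identical blocks, each offset up and back from the previous — a staircase. Each step is 160 mm tall and there are 10 of them, so the total rise is 10 × 160 = 1600 mm.


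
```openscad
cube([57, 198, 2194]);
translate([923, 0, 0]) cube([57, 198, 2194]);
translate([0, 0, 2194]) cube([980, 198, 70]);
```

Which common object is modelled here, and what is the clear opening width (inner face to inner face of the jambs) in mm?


A door frame. The clear opening width is 866 mm.

Two 2194 mm tall posts with a header on top — a door frame. The left jamb is 57 mm wide at x = 0; the right jamb starts at x = 923. The clear opening is 923 − 57 = 866 mm.


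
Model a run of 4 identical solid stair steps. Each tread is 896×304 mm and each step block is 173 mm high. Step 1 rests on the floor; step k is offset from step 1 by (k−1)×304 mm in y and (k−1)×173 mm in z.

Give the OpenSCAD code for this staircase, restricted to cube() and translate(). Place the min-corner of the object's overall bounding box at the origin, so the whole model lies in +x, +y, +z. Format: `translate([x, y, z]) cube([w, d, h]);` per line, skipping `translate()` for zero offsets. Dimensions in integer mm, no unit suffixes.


cube([896, 304, 173]);
translate([0, 304, 173]) cube([896, 304, 173]);
translate([0, 608, 346]) cube([896, 304, 173]);
translate([0, 912, 519]) cube([896, 304, 173]);


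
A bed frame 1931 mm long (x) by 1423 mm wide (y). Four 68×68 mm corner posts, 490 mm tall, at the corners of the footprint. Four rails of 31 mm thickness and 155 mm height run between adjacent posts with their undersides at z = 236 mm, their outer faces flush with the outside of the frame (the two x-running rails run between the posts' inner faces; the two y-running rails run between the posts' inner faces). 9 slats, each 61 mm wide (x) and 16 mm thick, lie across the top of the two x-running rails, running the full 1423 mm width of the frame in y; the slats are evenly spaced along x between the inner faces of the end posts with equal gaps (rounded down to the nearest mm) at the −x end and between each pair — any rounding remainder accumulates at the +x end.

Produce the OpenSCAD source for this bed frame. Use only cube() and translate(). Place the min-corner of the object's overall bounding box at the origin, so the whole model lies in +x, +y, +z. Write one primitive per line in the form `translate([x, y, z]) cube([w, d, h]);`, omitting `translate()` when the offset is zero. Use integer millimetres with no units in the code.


cube([68, 68, 490]);
translate([0, 1355, 0]) cube([68, 68, 490]);
translate([1863, 0, 0]) cube([68, 68, 490]);
translate([1863, 1355, 0]) cube([68, 68, 490]);
translate([68, 0, 236]) cube([1795, 31, 155]);
translate([68, 1392, 236]) cube([1795, 31, 155]);
translate([0, 68, 236]) cube([31, 1287, 155]);
translate([1900, 68, 236]) cube([31, 1287, 155]);
translate([192, 0, 391]) cube([61, 1423, 16]);
translate([377, 0, 391]) cube([61, 1423, 16]);
translate([562, 0, 391]) cube([61, 1423, 16]);
translate([747, 0, 391]) cube([61, 1423, 16]);
translate([932, 0, 391]) cube([61, 1423, 16]);
translate([1117, 0, 391]) cube([61, 1423, 16]);
translate([1302, 0, 391]) cube([61, 1423, 16]);
translate([1487, 0, 391]) cube([61, 1423, 16]);
translate([1672, 0, 391]) cube([61, 1423, 16]);


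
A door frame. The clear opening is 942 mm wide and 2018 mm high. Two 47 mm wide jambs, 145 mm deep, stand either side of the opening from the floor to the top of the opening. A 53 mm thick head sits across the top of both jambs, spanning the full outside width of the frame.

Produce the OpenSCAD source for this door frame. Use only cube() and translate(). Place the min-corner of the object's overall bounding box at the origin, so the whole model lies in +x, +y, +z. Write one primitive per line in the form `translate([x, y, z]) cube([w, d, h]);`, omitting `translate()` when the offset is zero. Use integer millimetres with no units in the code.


cube([47, 145, 2018]);
translate([989, 0, 0]) cube([47, 145, 2018]);
translate([0, 0, 2018]) cube([1036, 145, 53]);


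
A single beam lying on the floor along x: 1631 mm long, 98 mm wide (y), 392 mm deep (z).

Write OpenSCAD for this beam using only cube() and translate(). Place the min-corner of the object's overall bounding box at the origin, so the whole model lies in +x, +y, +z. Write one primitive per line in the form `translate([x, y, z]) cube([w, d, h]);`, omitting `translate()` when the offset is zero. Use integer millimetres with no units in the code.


cube([1631, 98, 392]);


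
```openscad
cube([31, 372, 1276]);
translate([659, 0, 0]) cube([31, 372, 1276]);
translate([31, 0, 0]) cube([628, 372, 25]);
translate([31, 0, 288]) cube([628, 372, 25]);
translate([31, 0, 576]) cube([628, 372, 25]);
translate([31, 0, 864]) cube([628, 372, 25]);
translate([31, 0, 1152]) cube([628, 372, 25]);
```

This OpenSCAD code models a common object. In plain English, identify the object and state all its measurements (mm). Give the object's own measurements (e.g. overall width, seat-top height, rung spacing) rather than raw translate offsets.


An open bookshelf. Two side panels, each 31 mm thick, 372 mm deep and 1276 mm tall, stand 690 mm apart (outside-to-outside). Between them sit 5 shelves, each 25 mm thick and 372 mm deep, spanning the full gap between the sides. The bottom shelf rests on the floor (its underside at z = 0) and the clear gap between one shelf's top and the next shelf's underside is 263 mm.


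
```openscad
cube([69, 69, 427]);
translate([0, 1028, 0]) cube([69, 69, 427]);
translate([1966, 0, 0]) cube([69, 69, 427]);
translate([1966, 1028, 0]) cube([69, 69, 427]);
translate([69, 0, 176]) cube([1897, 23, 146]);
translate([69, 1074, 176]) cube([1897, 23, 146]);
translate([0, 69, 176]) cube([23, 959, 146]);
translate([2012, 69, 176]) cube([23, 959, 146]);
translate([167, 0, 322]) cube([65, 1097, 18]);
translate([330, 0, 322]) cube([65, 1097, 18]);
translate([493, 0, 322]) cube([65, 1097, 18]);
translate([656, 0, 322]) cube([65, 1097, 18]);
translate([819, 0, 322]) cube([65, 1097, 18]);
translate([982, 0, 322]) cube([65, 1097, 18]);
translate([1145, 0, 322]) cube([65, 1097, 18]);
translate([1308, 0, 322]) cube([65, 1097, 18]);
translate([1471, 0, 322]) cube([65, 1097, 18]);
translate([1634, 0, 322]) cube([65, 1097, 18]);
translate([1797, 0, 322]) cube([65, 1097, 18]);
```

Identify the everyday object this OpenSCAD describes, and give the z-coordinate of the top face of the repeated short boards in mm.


A bed frame. The slat-top height is 340 mm.

Four posts, four rails, and a row of slats — a bed frame. Slats sit on the rails at z = 176 + 146 = 322; with slat thickness 18, the top is 340 mm.


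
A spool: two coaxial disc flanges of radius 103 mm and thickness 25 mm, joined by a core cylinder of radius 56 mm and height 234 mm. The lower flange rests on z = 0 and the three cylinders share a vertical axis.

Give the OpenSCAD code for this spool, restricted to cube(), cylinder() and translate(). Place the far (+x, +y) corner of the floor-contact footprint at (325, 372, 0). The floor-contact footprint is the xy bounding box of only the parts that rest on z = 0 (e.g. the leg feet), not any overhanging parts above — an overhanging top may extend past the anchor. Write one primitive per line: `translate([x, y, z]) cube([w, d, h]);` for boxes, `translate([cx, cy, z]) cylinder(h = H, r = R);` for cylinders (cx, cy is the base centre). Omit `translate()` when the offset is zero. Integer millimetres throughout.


translate([222, 269, 0]) cylinder(h = 25, r = 103);
translate([222, 269, 25]) cylinder(h = 234, r = 56);
translate([222, 269, 259]) cylinder(h = 25, r = 103);


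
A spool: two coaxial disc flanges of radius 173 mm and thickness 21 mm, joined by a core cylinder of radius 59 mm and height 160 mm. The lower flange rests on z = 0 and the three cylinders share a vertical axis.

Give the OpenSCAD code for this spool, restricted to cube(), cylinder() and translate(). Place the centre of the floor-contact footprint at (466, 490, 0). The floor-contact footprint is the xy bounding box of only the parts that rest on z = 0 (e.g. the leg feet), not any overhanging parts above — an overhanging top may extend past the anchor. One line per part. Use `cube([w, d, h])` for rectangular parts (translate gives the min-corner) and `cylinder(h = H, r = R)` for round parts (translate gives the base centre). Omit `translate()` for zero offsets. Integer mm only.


translate([466, 490, 0]) cylinder(h = 21, r = 173);
translate([466, 490, 21]) cylinder(h = 160, r = 59);
translate([466, 490, 181]) cylinder(h = 21, r = 173);


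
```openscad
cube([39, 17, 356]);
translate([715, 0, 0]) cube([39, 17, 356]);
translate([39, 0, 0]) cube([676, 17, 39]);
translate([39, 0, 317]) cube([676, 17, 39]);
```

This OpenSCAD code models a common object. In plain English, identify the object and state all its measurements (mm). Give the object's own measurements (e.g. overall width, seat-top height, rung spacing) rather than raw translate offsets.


A rectangular picture frame lying in the x–z plane (depth along y). The opening is 676 mm wide (x) by 278 mm tall (z), surrounded by a border 39 mm wide on all four sides. The frame is 17 mm deep and is made of two full-height vertical stiles with two horizontal rails fitted between them.


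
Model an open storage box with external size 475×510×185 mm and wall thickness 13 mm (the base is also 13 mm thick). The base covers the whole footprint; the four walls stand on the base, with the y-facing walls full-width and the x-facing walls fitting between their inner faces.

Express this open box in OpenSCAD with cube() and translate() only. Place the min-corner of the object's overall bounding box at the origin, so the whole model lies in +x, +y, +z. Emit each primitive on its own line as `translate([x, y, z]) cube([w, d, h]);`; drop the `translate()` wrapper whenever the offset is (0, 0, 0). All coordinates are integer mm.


cube([475, 510, 13]);
translate([0, 0, 13]) cube([475, 13, 172]);
translate([0, 497, 13]) cube([475, 13, 172]);
translate([0, 13, 13]) cube([13, 484, 172]);
translate([462, 13, 13]) cube([13, 484, 172]);


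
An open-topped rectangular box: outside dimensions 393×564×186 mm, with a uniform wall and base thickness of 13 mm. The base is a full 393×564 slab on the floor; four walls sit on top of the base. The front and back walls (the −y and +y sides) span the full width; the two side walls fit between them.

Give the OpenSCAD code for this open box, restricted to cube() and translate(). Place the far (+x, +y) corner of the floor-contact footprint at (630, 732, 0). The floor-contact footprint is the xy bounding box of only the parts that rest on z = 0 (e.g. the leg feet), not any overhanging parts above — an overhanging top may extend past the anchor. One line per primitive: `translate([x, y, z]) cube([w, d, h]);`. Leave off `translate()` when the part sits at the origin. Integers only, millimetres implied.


translate([237, 168, 0]) cube([393, 564, 13]);
translate([237, 168, 13]) cube([393, 13, 173]);
translate([237, 719, 13]) cube([393, 13, 173]);
translate([237, 181, 13]) cube([13, 538, 173]);
translate([617, 181, 13]) cube([13, 538, 173]);


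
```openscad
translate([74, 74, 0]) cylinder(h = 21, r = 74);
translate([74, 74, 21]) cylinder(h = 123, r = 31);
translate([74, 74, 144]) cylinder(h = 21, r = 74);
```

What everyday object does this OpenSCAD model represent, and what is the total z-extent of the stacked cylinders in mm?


A spool. The overall height is 165 mm.

Three coaxial cylinders, large–small–large — a spool. Two 21 mm flanges and a 123 mm core give 21 + 123 + 21 = 165 mm.


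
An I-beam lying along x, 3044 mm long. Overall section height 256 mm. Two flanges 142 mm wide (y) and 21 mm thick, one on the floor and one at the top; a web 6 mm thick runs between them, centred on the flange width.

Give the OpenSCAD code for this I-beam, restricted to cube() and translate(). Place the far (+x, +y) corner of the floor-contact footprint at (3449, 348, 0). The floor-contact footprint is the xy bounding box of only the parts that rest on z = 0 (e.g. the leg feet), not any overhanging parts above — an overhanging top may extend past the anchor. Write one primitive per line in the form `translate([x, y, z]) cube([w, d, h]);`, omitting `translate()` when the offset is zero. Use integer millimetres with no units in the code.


translate([405, 206, 0]) cube([3044, 142, 21]);
translate([405, 274, 21]) cube([3044, 6, 214]);
translate([405, 206, 235]) cube([3044, 142, 21]);


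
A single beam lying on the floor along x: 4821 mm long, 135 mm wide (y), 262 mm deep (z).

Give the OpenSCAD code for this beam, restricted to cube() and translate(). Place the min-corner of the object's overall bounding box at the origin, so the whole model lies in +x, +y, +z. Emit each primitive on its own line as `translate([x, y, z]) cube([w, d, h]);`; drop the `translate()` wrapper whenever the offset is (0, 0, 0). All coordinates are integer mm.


cube([4821, 135, 262]);


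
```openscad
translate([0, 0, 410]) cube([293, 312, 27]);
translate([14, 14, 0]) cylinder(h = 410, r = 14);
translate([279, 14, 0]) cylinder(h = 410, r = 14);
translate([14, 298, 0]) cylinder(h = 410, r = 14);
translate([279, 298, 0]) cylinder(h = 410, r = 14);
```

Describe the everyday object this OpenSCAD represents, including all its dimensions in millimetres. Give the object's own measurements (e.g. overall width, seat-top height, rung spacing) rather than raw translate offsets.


A simple wooden stool: a rectangular seat 293 mm (x) by 312 mm (y), 27 mm thick, top face at z = 437 mm, on four round legs, each 28 mm in diameter. The legs rest on z = 0, each leg's axis is inset half a diameter from the nearest pair of seat edges (so the leg's bounding box is flush with the corner).


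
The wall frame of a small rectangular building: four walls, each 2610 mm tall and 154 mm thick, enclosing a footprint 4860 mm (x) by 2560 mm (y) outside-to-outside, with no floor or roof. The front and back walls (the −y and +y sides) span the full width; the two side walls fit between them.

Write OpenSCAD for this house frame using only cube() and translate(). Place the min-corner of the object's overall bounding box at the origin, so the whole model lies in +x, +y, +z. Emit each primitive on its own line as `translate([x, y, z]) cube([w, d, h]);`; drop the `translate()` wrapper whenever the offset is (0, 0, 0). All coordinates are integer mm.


cube([4860, 154, 2610]);
translate([0, 2406, 0]) cube([4860, 154, 2610]);
translate([0, 154, 0]) cube([154, 2252, 2610]);
translate([4706, 154, 0]) cube([154, 2252, 2610]);


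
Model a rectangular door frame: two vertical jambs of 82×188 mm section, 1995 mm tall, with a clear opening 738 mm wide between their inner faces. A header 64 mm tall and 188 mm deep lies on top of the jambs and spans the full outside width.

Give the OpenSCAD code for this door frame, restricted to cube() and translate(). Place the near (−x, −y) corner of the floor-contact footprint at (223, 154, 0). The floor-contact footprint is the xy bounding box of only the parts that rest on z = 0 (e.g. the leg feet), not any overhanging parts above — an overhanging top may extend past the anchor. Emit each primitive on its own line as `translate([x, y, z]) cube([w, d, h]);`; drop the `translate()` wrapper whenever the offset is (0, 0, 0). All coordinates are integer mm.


translate([223, 154, 0]) cube([82, 188, 1995]);
translate([1043, 154, 0]) cube([82, 188, 1995]);
translate([223, 154, 1995]) cube([902, 188, 64]);


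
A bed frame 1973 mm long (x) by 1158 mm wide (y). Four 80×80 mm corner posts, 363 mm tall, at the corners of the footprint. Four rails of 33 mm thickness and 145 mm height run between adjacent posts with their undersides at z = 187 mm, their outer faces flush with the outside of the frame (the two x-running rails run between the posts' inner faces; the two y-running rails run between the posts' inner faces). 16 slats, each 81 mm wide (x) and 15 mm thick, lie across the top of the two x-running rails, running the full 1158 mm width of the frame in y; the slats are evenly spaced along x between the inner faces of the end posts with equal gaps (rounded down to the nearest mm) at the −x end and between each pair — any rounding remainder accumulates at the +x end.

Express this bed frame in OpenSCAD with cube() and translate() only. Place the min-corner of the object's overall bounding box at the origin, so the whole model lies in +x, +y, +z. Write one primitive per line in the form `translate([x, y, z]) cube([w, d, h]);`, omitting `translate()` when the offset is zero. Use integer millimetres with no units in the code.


cube([80, 80, 363]);
translate([0, 1078, 0]) cube([80, 80, 363]);
translate([1893, 0, 0]) cube([80, 80, 363]);
translate([1893, 1078, 0]) cube([80, 80, 363]);
translate([80, 0, 187]) cube([1813, 33, 145]);
translate([80, 1125, 187]) cube([1813, 33, 145]);
translate([0, 80, 187]) cube([33, 998, 145]);
translate([1940, 80, 187]) cube([33, 998, 145]);
translate([110, 0, 332]) cube([81, 1158, 15]);
translate([221, 0, 332]) cube([81, 1158, 15]);
translate([332, 0, 332]) cube([81, 1158, 15]);
translate([443, 0, 332]) cube([81, 1158, 15]);
translate([554, 0, 332]) cube([81, 1158, 15]);
translate([665, 0, 332]) cube([81, 1158, 15]);
translate([776, 0, 332]) cube([81, 1158, 15]);
translate([887, 0, 332]) cube([81, 1158, 15]);
translate([998, 0, 332]) cube([81, 1158, 15]);
translate([1109, 0, 332]) cube([81, 1158, 15]);
translate([1220, 0, 332]) cube([81, 1158, 15]);
translate([1331, 0, 332]) cube([81, 1158, 15]);
translate([1442, 0, 332]) cube([81, 1158, 15]);
translate([1553, 0, 332]) cube([81, 1158, 15]);
translate([1664, 0, 332]) cube([81, 1158, 15]);
translate([1775, 0, 332]) cube([81, 1158, 15]);


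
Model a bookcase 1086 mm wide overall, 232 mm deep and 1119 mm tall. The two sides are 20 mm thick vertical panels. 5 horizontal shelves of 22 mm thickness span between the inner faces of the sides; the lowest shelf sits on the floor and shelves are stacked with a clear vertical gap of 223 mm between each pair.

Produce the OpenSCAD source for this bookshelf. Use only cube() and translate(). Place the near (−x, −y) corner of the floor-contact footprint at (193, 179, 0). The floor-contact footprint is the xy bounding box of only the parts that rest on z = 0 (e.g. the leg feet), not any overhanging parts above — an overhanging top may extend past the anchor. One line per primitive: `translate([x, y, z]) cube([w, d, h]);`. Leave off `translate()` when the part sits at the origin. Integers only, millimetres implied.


translate([193, 179, 0]) cube([20, 232, 1119]);
translate([1259, 179, 0]) cube([20, 232, 1119]);
translate([213, 179, 0]) cube([1046, 232, 22]);
translate([213, 179, 245]) cube([1046, 232, 22]);
translate([213, 179, 490]) cube([1046, 232, 22]);
translate([213, 179, 735]) cube([1046, 232, 22]);
translate([213, 179, 980]) cube([1046, 232, 22]);
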